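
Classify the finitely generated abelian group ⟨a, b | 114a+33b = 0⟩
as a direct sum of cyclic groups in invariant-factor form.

Answer: M ≅ ℤ^1 ⊕ ℤ/3

Derivation:
rank_ℚ(R)=1; free=2−1=1
SNF(R) diag = [3] → torsion [3]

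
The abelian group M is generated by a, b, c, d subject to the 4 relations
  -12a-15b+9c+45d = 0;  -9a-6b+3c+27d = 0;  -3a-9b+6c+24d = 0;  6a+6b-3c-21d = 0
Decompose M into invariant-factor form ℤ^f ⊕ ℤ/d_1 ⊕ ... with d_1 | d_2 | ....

rank_ℚ(R)=4; free=4−4=0
SNF(R) diag = [3, 3, 3, 6] → torsion [3, 3, 3, 6]

Answer: M ≅ ℤ/3 ⊕ ℤ/3 ⊕ ℤ/3 ⊕ ℤ/6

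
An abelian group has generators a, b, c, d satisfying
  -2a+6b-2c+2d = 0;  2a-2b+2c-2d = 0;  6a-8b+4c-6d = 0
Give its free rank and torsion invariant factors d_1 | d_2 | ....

rank_ℚ(R)=3; free=4−3=1
SNF(R) diag = [2, 2, 4] → torsion [2, 2, 4]

Answer: M ≅ ℤ^1 ⊕ ℤ/2 ⊕ ℤ/2 ⊕ ℤ/4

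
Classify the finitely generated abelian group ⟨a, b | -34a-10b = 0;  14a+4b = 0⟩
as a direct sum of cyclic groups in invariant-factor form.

rank_ℚ(R)=2; free=2−2=0
SNF(R) diag = [2, 2] → torsion [2, 2]

Answer: M ≅ ℤ/2 ⊕ ℤ/2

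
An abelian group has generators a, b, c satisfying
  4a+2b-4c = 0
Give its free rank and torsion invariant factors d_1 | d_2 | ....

Answer: M ≅ ℤ^2 ⊕ ℤ/2

Derivation:
rank_ℚ(R)=1; free=3−1=2
SNF(R) diag = [2] → torsion [2]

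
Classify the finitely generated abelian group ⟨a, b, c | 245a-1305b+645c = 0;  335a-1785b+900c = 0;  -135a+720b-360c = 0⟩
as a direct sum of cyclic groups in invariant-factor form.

rank_ℚ(R)=3; free=3−3=0
SNF(R) diag = [5, 15, 45] → torsion [5, 15, 45]

Answer: M ≅ ℤ/5 ⊕ ℤ/15 ⊕ ℤ/45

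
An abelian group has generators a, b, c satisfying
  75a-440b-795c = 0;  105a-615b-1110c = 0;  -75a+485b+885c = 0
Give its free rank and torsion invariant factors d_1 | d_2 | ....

rank_ℚ(R)=3; free=3−3=0
SNF(R) diag = [5, 15, 45] → torsion [5, 15, 45]

Answer: M ≅ ℤ/5 ⊕ ℤ/15 ⊕ ℤ/45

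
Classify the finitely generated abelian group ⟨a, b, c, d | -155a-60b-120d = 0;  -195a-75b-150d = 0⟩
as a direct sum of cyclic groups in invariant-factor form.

Answer: M ≅ ℤ^2 ⊕ ℤ/5 ⊕ ℤ/15

Derivation:
rank_ℚ(R)=2; free=4−2=2
SNF(R) diag = [5, 15] → torsion [5, 15]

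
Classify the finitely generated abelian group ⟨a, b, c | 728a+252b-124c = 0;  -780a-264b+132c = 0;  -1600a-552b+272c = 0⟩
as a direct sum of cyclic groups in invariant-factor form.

rank_ℚ(R)=3; free=3−3=0
SNF(R) diag = [4, 12, 24] → torsion [4, 12, 24]

Answer: M ≅ ℤ/4 ⊕ ℤ/12 ⊕ ℤ/24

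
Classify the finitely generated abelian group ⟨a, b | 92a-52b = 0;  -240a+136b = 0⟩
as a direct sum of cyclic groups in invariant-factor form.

Answer: M ≅ ℤ/4 ⊕ ℤ/8

Derivation:
rank_ℚ(R)=2; free=2−2=0
SNF(R) diag = [4, 8] → torsion [4, 8]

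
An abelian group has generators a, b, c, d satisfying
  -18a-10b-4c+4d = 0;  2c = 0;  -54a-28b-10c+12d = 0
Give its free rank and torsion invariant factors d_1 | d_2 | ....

rank_ℚ(R)=3; free=4−3=1
SNF(R) diag = [2, 2, 2] → torsion [2, 2, 2]

Answer: M ≅ ℤ^1 ⊕ ℤ/2 ⊕ ℤ/2 ⊕ ℤ/2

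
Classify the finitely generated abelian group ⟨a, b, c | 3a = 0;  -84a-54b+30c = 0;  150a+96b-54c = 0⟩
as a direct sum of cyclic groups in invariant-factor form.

rank_ℚ(R)=3; free=3−3=0
SNF(R) diag = [3, 6, 6] → torsion [3, 6, 6]

Answer: M ≅ ℤ/3 ⊕ ℤ/6 ⊕ ℤ/6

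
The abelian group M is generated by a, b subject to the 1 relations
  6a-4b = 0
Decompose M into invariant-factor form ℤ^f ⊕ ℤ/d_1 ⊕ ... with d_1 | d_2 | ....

rank_ℚ(R)=1; free=2−1=1
SNF(R) diag = [2] → torsion [2]

Answer: M ≅ ℤ^1 ⊕ ℤ/2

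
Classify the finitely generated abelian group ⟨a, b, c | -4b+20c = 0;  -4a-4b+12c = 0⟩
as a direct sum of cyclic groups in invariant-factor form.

rank_ℚ(R)=2; free=3−2=1
SNF(R) diag = [4, 4] → torsion [4, 4]

Answer: M ≅ ℤ^1 ⊕ ℤ/4 ⊕ ℤ/4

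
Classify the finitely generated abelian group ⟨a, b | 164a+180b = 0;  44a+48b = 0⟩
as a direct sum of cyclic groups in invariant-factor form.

rank_ℚ(R)=2; free=2−2=0
SNF(R) diag = [4, 12] → torsion [4, 12]

Answer: M ≅ ℤ/4 ⊕ ℤ/12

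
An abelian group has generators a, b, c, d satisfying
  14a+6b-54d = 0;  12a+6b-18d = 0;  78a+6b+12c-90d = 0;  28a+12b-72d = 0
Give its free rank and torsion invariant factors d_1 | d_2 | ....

rank_ℚ(R)=4; free=4−4=0
SNF(R) diag = [2, 6, 12, 36] → torsion [2, 6, 12, 36]

Answer: M ≅ ℤ/2 ⊕ ℤ/6 ⊕ ℤ/12 ⊕ ℤ/36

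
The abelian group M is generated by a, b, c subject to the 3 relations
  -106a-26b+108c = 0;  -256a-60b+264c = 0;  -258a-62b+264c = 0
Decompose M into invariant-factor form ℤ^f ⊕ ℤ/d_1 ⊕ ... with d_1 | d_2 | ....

rank_ℚ(R)=3; free=3−3=0
SNF(R) diag = [2, 4, 12] → torsion [2, 4, 12]

Answer: M ≅ ℤ/2 ⊕ ℤ/4 ⊕ ℤ/12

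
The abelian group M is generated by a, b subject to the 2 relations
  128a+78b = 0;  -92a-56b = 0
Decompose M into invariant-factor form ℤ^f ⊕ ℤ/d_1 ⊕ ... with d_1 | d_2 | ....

Answer: M ≅ ℤ/2 ⊕ ℤ/4

Derivation:
rank_ℚ(R)=2; free=2−2=0
SNF(R) diag = [2, 4] → torsion [2, 4]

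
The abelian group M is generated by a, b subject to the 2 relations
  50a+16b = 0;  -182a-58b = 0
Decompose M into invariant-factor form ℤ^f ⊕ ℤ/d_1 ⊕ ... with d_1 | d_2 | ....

Answer: M ≅ ℤ/2 ⊕ ℤ/6

Derivation:
rank_ℚ(R)=2; free=2−2=0
SNF(R) diag = [2, 6] → torsion [2, 6]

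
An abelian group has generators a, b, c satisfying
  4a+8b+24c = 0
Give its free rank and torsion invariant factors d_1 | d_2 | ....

Answer: M ≅ ℤ^2 ⊕ ℤ/4

Derivation:
rank_ℚ(R)=1; free=3−1=2
SNF(R) diag = [4] → torsion [4]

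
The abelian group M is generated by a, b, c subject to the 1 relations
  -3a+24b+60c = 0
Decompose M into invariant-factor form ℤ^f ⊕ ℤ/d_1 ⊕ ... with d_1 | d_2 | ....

rank_ℚ(R)=1; free=3−1=2
SNF(R) diag = [3] → torsion [3]

Answer: M ≅ ℤ^2 ⊕ ℤ/3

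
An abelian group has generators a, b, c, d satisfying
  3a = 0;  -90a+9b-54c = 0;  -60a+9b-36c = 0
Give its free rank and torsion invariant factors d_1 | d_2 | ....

rank_ℚ(R)=3; free=4−3=1
SNF(R) diag = [3, 9, 18] → torsion [3, 9, 18]

Answer: M ≅ ℤ^1 ⊕ ℤ/3 ⊕ ℤ/9 ⊕ ℤ/18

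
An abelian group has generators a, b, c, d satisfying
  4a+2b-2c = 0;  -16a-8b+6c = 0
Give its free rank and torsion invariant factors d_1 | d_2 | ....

rank_ℚ(R)=2; free=4−2=2
SNF(R) diag = [2, 2] → torsion [2, 2]

Answer: M ≅ ℤ^2 ⊕ ℤ/2 ⊕ ℤ/2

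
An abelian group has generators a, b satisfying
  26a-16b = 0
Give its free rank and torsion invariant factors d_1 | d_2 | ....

rank_ℚ(R)=1; free=2−1=1
SNF(R) diag = [2] → torsion [2]

Answer: M ≅ ℤ^1 ⊕ ℤ/2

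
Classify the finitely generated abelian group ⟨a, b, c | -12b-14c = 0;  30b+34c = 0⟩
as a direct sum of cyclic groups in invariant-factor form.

Answer: M ≅ ℤ^1 ⊕ ℤ/2 ⊕ ℤ/6

Derivation:
rank_ℚ(R)=2; free=3−2=1
SNF(R) diag = [2, 6] → torsion [2, 6]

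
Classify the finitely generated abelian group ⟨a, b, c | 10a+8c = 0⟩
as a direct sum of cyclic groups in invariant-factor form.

Answer: M ≅ ℤ^2 ⊕ ℤ/2

Derivation:
rank_ℚ(R)=1; free=3−1=2
SNF(R) diag = [2] → torsion [2]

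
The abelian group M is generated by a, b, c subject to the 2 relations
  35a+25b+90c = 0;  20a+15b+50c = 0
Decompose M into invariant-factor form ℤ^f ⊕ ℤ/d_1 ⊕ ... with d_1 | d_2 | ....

rank_ℚ(R)=2; free=3−2=1
SNF(R) diag = [5, 5] → torsion [5, 5]

Answer: M ≅ ℤ^1 ⊕ ℤ/5 ⊕ ℤ/5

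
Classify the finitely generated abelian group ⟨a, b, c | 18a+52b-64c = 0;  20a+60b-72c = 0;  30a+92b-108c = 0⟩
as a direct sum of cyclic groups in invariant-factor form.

rank_ℚ(R)=3; free=3−3=0
SNF(R) diag = [2, 4, 4] → torsion [2, 4, 4]

Answer: M ≅ ℤ/2 ⊕ ℤ/4 ⊕ ℤ/4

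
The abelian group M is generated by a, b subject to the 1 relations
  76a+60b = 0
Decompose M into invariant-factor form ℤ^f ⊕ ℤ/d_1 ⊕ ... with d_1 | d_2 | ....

Answer: M ≅ ℤ^1 ⊕ ℤ/4

Derivation:
rank_ℚ(R)=1; free=2−1=1
SNF(R) diag = [4] → torsion [4]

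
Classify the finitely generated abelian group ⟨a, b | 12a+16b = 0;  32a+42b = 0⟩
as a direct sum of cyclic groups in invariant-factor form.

rank_ℚ(R)=2; free=2−2=0
SNF(R) diag = [2, 4] → torsion [2, 4]

Answer: M ≅ ℤ/2 ⊕ ℤ/4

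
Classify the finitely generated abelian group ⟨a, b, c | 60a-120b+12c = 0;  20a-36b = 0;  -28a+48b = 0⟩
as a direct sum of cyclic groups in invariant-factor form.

Answer: M ≅ ℤ/4 ⊕ ℤ/12 ⊕ ℤ/12

Derivation:
rank_ℚ(R)=3; free=3−3=0
SNF(R) diag = [4, 12, 12] → torsion [4, 12, 12]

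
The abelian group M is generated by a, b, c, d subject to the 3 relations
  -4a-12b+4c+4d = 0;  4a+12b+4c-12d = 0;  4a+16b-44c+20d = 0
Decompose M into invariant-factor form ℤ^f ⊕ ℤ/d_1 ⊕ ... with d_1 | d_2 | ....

rank_ℚ(R)=3; free=4−3=1
SNF(R) diag = [4, 4, 8] → torsion [4, 4, 8]

Answer: M ≅ ℤ^1 ⊕ ℤ/4 ⊕ ℤ/4 ⊕ ℤ/8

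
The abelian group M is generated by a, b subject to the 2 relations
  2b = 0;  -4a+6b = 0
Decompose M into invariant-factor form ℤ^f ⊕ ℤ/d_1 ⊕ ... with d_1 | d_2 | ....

rank_ℚ(R)=2; free=2−2=0
SNF(R) diag = [2, 4] → torsion [2, 4]

Answer: M ≅ ℤ/2 ⊕ ℤ/4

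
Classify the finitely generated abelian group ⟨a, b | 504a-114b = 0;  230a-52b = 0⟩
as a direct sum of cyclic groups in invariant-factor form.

rank_ℚ(R)=2; free=2−2=0
SNF(R) diag = [2, 6] → torsion [2, 6]

Answer: M ≅ ℤ/2 ⊕ ℤ/6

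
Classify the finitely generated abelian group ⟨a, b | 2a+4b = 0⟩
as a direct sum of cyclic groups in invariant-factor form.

Answer: M ≅ ℤ^1 ⊕ ℤ/2

Derivation:
rank_ℚ(R)=1; free=2−1=1
SNF(R) diag = [2] → torsion [2]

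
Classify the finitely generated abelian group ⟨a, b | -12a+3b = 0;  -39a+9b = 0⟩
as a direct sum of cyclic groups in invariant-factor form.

Answer: M ≅ ℤ/3 ⊕ ℤ/3

Derivation:
rank_ℚ(R)=2; free=2−2=0
SNF(R) diag = [3, 3] → torsion [3, 3]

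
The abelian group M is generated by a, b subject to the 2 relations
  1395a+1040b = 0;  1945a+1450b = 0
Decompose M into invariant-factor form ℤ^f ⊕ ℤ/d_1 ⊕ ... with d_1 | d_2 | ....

rank_ℚ(R)=2; free=2−2=0
SNF(R) diag = [5, 10] → torsion [5, 10]

Answer: M ≅ ℤ/5 ⊕ ℤ/10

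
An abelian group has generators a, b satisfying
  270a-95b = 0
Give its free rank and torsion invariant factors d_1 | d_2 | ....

Answer: M ≅ ℤ^1 ⊕ ℤ/5

Derivation:
rank_ℚ(R)=1; free=2−1=1
SNF(R) diag = [5] → torsion [5]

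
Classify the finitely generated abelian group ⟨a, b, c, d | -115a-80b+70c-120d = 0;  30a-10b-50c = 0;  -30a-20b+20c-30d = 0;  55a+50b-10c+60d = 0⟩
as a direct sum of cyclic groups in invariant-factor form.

Answer: M ≅ ℤ/5 ⊕ ℤ/10 ⊕ ℤ/30 ⊕ ℤ/30

Derivation:
rank_ℚ(R)=4; free=4−4=0
SNF(R) diag = [5, 10, 30, 30] → torsion [5, 10, 30, 30]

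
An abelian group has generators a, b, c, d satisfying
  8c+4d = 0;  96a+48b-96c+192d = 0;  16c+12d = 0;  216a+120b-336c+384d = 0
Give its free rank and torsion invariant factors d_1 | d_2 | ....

rank_ℚ(R)=4; free=4−4=0
SNF(R) diag = [4, 8, 24, 48] → torsion [4, 8, 24, 48]

Answer: M ≅ ℤ/4 ⊕ ℤ/8 ⊕ ℤ/24 ⊕ ℤ/48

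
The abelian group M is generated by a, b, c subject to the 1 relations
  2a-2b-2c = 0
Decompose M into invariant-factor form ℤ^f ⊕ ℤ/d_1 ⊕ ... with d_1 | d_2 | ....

Answer: M ≅ ℤ^2 ⊕ ℤ/2

Derivation:
rank_ℚ(R)=1; free=3−1=2
SNF(R) diag = [2] → torsion [2]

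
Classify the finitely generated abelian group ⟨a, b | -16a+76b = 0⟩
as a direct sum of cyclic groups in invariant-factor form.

rank_ℚ(R)=1; free=2−1=1
SNF(R) diag = [4] → torsion [4]

Answer: M ≅ ℤ^1 ⊕ ℤ/4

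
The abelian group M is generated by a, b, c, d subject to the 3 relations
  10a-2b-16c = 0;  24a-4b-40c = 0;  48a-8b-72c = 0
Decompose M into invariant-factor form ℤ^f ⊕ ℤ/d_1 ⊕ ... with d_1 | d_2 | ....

rank_ℚ(R)=3; free=4−3=1
SNF(R) diag = [2, 4, 8] → torsion [2, 4, 8]

Answer: M ≅ ℤ^1 ⊕ ℤ/2 ⊕ ℤ/4 ⊕ ℤ/8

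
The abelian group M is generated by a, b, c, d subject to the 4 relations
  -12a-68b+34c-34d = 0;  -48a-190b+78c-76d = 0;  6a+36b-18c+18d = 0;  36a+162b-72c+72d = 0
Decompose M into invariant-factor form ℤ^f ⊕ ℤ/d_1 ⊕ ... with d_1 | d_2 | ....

Answer: M ≅ ℤ/2 ⊕ ℤ/2 ⊕ ℤ/6 ⊕ ℤ/18

Derivation:
rank_ℚ(R)=4; free=4−4=0
SNF(R) diag = [2, 2, 6, 18] → torsion [2, 2, 6, 18]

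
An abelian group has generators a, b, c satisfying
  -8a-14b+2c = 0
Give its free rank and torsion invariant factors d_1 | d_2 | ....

Answer: M ≅ ℤ^2 ⊕ ℤ/2

Derivation:
rank_ℚ(R)=1; free=3−1=2
SNF(R) diag = [2] → torsion [2]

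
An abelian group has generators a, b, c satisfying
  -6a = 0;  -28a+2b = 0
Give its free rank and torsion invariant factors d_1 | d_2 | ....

rank_ℚ(R)=2; free=3−2=1
SNF(R) diag = [2, 6] → torsion [2, 6]

Answer: M ≅ ℤ^1 ⊕ ℤ/2 ⊕ ℤ/6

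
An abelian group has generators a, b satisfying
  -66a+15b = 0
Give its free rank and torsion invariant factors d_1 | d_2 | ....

rank_ℚ(R)=1; free=2−1=1
SNF(R) diag = [3] → torsion [3]

Answer: M ≅ ℤ^1 ⊕ ℤ/3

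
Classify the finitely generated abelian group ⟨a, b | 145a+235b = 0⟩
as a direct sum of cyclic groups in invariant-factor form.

Answer: M ≅ ℤ^1 ⊕ ℤ/5

Derivation:
rank_ℚ(R)=1; free=2−1=1
SNF(R) diag = [5] → torsion [5]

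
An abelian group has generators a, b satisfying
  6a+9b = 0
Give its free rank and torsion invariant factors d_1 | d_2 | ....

Answer: M ≅ ℤ^1 ⊕ ℤ/3

Derivation:
rank_ℚ(R)=1; free=2−1=1
SNF(R) diag = [3] → torsion [3]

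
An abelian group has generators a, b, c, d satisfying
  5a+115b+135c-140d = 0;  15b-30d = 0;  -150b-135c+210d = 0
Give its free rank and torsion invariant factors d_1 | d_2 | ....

Answer: M ≅ ℤ^1 ⊕ ℤ/5 ⊕ ℤ/15 ⊕ ℤ/45

Derivation:
rank_ℚ(R)=3; free=4−3=1
SNF(R) diag = [5, 15, 45] → torsion [5, 15, 45]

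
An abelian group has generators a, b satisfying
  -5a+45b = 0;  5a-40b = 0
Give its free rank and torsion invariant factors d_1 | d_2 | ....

rank_ℚ(R)=2; free=2−2=0
SNF(R) diag = [5, 5] → torsion [5, 5]

Answer: M ≅ ℤ/5 ⊕ ℤ/5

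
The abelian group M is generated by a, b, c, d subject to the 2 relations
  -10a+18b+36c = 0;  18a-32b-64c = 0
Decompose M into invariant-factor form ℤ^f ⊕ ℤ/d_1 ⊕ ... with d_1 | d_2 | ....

rank_ℚ(R)=2; free=4−2=2
SNF(R) diag = [2, 2] → torsion [2, 2]

Answer: M ≅ ℤ^2 ⊕ ℤ/2 ⊕ ℤ/2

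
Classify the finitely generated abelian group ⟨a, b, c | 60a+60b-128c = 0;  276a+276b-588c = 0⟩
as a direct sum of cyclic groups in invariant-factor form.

Answer: M ≅ ℤ^1 ⊕ ℤ/4 ⊕ ℤ/12

Derivation:
rank_ℚ(R)=2; free=3−2=1
SNF(R) diag = [4, 12] → torsion [4, 12]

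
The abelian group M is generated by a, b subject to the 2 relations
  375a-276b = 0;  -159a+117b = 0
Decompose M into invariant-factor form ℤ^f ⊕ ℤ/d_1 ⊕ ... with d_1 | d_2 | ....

rank_ℚ(R)=2; free=2−2=0
SNF(R) diag = [3, 3] → torsion [3, 3]

Answer: M ≅ ℤ/3 ⊕ ℤ/3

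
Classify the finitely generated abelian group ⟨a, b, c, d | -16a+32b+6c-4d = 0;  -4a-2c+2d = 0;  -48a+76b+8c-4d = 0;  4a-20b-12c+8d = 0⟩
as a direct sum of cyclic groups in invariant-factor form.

rank_ℚ(R)=4; free=4−4=0
SNF(R) diag = [2, 2, 4, 4] → torsion [2, 2, 4, 4]

Answer: M ≅ ℤ/2 ⊕ ℤ/2 ⊕ ℤ/4 ⊕ ℤ/4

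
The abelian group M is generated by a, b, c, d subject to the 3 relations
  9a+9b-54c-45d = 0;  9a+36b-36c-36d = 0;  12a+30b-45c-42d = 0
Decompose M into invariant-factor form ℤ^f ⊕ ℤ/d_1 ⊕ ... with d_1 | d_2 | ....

rank_ℚ(R)=3; free=4−3=1
SNF(R) diag = [3, 9, 27] → torsion [3, 9, 27]

Answer: M ≅ ℤ^1 ⊕ ℤ/3 ⊕ ℤ/9 ⊕ ℤ/27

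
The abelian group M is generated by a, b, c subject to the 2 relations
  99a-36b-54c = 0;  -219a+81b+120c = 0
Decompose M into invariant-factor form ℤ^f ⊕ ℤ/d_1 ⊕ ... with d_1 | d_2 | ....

Answer: M ≅ ℤ^1 ⊕ ℤ/3 ⊕ ℤ/9

Derivation:
rank_ℚ(R)=2; free=3−2=1
SNF(R) diag = [3, 9] → torsion [3, 9]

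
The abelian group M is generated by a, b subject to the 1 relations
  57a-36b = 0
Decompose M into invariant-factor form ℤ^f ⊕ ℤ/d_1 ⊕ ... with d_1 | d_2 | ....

Answer: M ≅ ℤ^1 ⊕ ℤ/3

Derivation:
rank_ℚ(R)=1; free=2−1=1
SNF(R) diag = [3] → torsion [3]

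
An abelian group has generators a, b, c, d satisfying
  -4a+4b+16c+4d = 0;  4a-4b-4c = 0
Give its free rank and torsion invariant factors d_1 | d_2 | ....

rank_ℚ(R)=2; free=4−2=2
SNF(R) diag = [4, 4] → torsion [4, 4]

Answer: M ≅ ℤ^2 ⊕ ℤ/4 ⊕ ℤ/4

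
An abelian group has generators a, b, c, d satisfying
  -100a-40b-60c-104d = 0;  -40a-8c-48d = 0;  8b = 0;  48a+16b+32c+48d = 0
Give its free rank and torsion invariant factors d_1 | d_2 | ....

rank_ℚ(R)=4; free=4−4=0
SNF(R) diag = [4, 8, 16, 16] → torsion [4, 8, 16, 16]

Answer: M ≅ ℤ/4 ⊕ ℤ/8 ⊕ ℤ/16 ⊕ ℤ/16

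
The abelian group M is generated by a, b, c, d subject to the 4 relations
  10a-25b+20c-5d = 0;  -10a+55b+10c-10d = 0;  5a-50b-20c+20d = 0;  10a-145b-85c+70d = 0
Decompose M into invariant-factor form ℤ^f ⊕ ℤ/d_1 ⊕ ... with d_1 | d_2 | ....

rank_ℚ(R)=4; free=4−4=0
SNF(R) diag = [5, 15, 15, 15] → torsion [5, 15, 15, 15]

Answer: M ≅ ℤ/5 ⊕ ℤ/15 ⊕ ℤ/15 ⊕ ℤ/15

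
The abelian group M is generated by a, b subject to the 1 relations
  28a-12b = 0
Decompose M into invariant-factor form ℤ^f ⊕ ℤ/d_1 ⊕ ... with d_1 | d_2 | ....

rank_ℚ(R)=1; free=2−1=1
SNF(R) diag = [4] → torsion [4]

Answer: M ≅ ℤ^1 ⊕ ℤ/4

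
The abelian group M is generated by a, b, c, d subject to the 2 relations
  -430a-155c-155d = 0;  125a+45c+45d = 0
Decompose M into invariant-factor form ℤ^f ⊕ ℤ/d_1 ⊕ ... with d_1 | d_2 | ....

Answer: M ≅ ℤ^2 ⊕ ℤ/5 ⊕ ℤ/5

Derivation:
rank_ℚ(R)=2; free=4−2=2
SNF(R) diag = [5, 5] → torsion [5, 5]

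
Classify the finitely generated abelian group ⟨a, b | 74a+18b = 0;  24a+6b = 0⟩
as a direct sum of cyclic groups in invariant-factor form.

rank_ℚ(R)=2; free=2−2=0
SNF(R) diag = [2, 6] → torsion [2, 6]

Answer: M ≅ ℤ/2 ⊕ ℤ/6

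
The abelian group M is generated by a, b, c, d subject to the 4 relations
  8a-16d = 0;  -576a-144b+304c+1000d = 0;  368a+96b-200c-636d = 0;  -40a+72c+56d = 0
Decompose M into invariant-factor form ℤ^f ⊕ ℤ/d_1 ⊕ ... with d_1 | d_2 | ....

rank_ℚ(R)=4; free=4−4=0
SNF(R) diag = [4, 8, 24, 48] → torsion [4, 8, 24, 48]

Answer: M ≅ ℤ/4 ⊕ ℤ/8 ⊕ ℤ/24 ⊕ ℤ/48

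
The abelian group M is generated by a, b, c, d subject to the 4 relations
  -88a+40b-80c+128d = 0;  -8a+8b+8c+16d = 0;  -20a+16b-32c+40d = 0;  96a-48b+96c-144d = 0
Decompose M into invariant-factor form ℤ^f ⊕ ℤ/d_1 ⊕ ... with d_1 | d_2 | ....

Answer: M ≅ ℤ/4 ⊕ ℤ/8 ⊕ ℤ/24 ⊕ ℤ/48

Derivation:
rank_ℚ(R)=4; free=4−4=0
SNF(R) diag = [4, 8, 24, 48] → torsion [4, 8, 24, 48]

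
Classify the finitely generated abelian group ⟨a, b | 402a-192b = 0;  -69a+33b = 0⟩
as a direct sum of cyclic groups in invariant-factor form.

rank_ℚ(R)=2; free=2−2=0
SNF(R) diag = [3, 6] → torsion [3, 6]

Answer: M ≅ ℤ/3 ⊕ ℤ/6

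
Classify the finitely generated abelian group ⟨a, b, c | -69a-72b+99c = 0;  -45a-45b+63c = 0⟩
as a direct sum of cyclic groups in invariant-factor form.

Answer: M ≅ ℤ^1 ⊕ ℤ/3 ⊕ ℤ/9

Derivation:
rank_ℚ(R)=2; free=3−2=1
SNF(R) diag = [3, 9] → torsion [3, 9]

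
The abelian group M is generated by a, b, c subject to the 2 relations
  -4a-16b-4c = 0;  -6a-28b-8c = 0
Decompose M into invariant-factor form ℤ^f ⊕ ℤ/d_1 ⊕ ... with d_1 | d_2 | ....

Answer: M ≅ ℤ^1 ⊕ ℤ/2 ⊕ ℤ/4

Derivation:
rank_ℚ(R)=2; free=3−2=1
SNF(R) diag = [2, 4] → torsion [2, 4]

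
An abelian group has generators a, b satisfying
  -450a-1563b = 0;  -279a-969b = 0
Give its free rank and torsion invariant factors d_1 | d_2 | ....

rank_ℚ(R)=2; free=2−2=0
SNF(R) diag = [3, 9] → torsion [3, 9]

Answer: M ≅ ℤ/3 ⊕ ℤ/9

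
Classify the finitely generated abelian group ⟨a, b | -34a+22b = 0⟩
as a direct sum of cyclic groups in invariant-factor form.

rank_ℚ(R)=1; free=2−1=1
SNF(R) diag = [2] → torsion [2]

Answer: M ≅ ℤ^1 ⊕ ℤ/2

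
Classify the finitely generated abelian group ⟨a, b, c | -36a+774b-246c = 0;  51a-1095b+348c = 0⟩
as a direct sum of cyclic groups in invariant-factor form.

rank_ℚ(R)=2; free=3−2=1
SNF(R) diag = [3, 6] → torsion [3, 6]

Answer: M ≅ ℤ^1 ⊕ ℤ/3 ⊕ ℤ/6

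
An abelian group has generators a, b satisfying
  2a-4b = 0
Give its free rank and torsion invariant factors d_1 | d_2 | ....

rank_ℚ(R)=1; free=2−1=1
SNF(R) diag = [2] → torsion [2]

Answer: M ≅ ℤ^1 ⊕ ℤ/2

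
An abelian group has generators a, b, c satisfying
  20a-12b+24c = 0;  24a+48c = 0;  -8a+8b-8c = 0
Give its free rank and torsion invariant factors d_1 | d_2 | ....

Answer: M ≅ ℤ/4 ⊕ ℤ/8 ⊕ ℤ/24

Derivation:
rank_ℚ(R)=3; free=3−3=0
SNF(R) diag = [4, 8, 24] → torsion [4, 8, 24]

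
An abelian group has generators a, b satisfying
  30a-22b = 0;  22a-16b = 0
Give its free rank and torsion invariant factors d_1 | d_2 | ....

rank_ℚ(R)=2; free=2−2=0
SNF(R) diag = [2, 2] → torsion [2, 2]

Answer: M ≅ ℤ/2 ⊕ ℤ/2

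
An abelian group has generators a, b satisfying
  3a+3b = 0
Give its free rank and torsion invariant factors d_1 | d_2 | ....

Answer: M ≅ ℤ^1 ⊕ ℤ/3

Derivation:
rank_ℚ(R)=1; free=2−1=1
SNF(R) diag = [3] → torsion [3]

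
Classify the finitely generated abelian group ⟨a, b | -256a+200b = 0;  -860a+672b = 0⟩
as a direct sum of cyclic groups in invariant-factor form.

rank_ℚ(R)=2; free=2−2=0
SNF(R) diag = [4, 8] → torsion [4, 8]

Answer: M ≅ ℤ/4 ⊕ ℤ/8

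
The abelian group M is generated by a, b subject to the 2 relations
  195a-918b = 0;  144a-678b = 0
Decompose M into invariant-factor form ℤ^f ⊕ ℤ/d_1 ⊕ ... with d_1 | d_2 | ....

rank_ℚ(R)=2; free=2−2=0
SNF(R) diag = [3, 6] → torsion [3, 6]

Answer: M ≅ ℤ/3 ⊕ ℤ/6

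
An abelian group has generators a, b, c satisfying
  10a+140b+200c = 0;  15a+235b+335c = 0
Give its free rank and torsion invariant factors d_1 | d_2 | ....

Answer: M ≅ ℤ^1 ⊕ ℤ/5 ⊕ ℤ/10

Derivation:
rank_ℚ(R)=2; free=3−2=1
SNF(R) diag = [5, 10] → torsion [5, 10]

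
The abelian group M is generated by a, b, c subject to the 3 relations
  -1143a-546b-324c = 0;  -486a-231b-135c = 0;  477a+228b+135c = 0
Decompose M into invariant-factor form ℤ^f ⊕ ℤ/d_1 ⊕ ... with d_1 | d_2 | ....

Answer: M ≅ ℤ/3 ⊕ ℤ/9 ⊕ ℤ/27

Derivation:
rank_ℚ(R)=3; free=3−3=0
SNF(R) diag = [3, 9, 27] → torsion [3, 9, 27]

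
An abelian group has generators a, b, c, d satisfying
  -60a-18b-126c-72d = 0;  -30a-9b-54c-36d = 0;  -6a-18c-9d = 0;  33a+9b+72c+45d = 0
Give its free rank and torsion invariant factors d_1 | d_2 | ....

Answer: M ≅ ℤ/3 ⊕ ℤ/9 ⊕ ℤ/9 ⊕ ℤ/18

Derivation:
rank_ℚ(R)=4; free=4−4=0
SNF(R) diag = [3, 9, 9, 18] → torsion [3, 9, 9, 18]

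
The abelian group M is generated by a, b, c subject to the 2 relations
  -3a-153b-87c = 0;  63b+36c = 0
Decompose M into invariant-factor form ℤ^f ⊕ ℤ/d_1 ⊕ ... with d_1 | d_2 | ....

rank_ℚ(R)=2; free=3−2=1
SNF(R) diag = [3, 9] → torsion [3, 9]

Answer: M ≅ ℤ^1 ⊕ ℤ/3 ⊕ ℤ/9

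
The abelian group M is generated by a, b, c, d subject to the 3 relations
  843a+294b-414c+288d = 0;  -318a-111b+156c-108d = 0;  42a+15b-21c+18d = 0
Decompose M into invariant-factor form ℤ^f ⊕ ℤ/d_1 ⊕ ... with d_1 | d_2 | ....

Answer: M ≅ ℤ^1 ⊕ ℤ/3 ⊕ ℤ/3 ⊕ ℤ/9

Derivation:
rank_ℚ(R)=3; free=4−3=1
SNF(R) diag = [3, 3, 9] → torsion [3, 3, 9]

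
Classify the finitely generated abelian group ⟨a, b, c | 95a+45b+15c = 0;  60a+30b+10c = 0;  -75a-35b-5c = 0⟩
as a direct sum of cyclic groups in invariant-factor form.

Answer: M ≅ ℤ/5 ⊕ ℤ/10 ⊕ ℤ/20

Derivation:
rank_ℚ(R)=3; free=3−3=0
SNF(R) diag = [5, 10, 20] → torsion [5, 10, 20]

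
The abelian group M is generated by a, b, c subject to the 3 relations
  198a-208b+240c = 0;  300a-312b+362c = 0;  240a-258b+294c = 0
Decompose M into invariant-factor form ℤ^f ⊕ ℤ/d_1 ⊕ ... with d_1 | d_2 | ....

Answer: M ≅ ℤ/2 ⊕ ℤ/2 ⊕ ℤ/6

Derivation:
rank_ℚ(R)=3; free=3−3=0
SNF(R) diag = [2, 2, 6] → torsion [2, 2, 6]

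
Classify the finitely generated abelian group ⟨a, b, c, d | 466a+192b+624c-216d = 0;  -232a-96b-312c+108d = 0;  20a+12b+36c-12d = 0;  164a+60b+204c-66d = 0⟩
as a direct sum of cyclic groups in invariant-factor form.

Answer: M ≅ ℤ/2 ⊕ ℤ/6 ⊕ ℤ/12 ⊕ ℤ/24

Derivation:
rank_ℚ(R)=4; free=4−4=0
SNF(R) diag = [2, 6, 12, 24] → torsion [2, 6, 12, 24]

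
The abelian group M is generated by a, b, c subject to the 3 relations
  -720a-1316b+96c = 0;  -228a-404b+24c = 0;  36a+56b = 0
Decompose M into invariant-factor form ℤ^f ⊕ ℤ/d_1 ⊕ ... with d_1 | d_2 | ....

rank_ℚ(R)=3; free=3−3=0
SNF(R) diag = [4, 12, 24] → torsion [4, 12, 24]

Answer: M ≅ ℤ/4 ⊕ ℤ/12 ⊕ ℤ/24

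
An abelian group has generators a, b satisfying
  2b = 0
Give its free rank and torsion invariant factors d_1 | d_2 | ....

rank_ℚ(R)=1; free=2−1=1
SNF(R) diag = [2] → torsion [2]

Answer: M ≅ ℤ^1 ⊕ ℤ/2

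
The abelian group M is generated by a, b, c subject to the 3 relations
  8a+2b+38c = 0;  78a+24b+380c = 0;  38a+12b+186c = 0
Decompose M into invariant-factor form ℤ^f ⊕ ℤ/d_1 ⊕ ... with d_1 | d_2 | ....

rank_ℚ(R)=3; free=3−3=0
SNF(R) diag = [2, 2, 2] → torsion [2, 2, 2]

Answer: M ≅ ℤ/2 ⊕ ℤ/2 ⊕ ℤ/2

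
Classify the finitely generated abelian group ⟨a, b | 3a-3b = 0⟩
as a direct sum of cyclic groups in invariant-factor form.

rank_ℚ(R)=1; free=2−1=1
SNF(R) diag = [3] → torsion [3]

Answer: M ≅ ℤ^1 ⊕ ℤ/3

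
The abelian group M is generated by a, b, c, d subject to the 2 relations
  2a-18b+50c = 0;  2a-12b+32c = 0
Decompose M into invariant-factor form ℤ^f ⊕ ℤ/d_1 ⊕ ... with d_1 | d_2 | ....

Answer: M ≅ ℤ^2 ⊕ ℤ/2 ⊕ ℤ/6

Derivation:
rank_ℚ(R)=2; free=4−2=2
SNF(R) diag = [2, 6] → torsion [2, 6]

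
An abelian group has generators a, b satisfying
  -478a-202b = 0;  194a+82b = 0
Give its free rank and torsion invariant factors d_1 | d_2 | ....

Answer: M ≅ ℤ/2 ⊕ ℤ/4

Derivation:
rank_ℚ(R)=2; free=2−2=0
SNF(R) diag = [2, 4] → torsion [2, 4]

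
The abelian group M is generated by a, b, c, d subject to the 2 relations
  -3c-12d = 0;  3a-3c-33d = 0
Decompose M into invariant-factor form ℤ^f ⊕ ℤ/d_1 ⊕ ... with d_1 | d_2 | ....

Answer: M ≅ ℤ^2 ⊕ ℤ/3 ⊕ ℤ/3

Derivation:
rank_ℚ(R)=2; free=4−2=2
SNF(R) diag = [3, 3] → torsion [3, 3]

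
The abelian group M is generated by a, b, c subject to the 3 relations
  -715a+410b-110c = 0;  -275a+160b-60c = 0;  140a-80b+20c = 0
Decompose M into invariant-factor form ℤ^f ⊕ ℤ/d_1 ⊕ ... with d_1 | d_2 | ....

Answer: M ≅ ℤ/5 ⊕ ℤ/10 ⊕ ℤ/20

Derivation:
rank_ℚ(R)=3; free=3−3=0
SNF(R) diag = [5, 10, 20] → torsion [5, 10, 20]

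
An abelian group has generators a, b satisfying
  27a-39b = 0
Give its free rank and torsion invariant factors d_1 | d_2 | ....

Answer: M ≅ ℤ^1 ⊕ ℤ/3

Derivation:
rank_ℚ(R)=1; free=2−1=1
SNF(R) diag = [3] → torsion [3]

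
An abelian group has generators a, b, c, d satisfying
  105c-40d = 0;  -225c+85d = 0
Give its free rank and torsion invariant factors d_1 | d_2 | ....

Answer: M ≅ ℤ^2 ⊕ ℤ/5 ⊕ ℤ/15

Derivation:
rank_ℚ(R)=2; free=4−2=2
SNF(R) diag = [5, 15] → torsion [5, 15]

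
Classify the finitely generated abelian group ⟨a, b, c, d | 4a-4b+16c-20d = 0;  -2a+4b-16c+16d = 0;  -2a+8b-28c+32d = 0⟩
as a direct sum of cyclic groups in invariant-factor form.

rank_ℚ(R)=3; free=4−3=1
SNF(R) diag = [2, 4, 4] → torsion [2, 4, 4]

Answer: M ≅ ℤ^1 ⊕ ℤ/2 ⊕ ℤ/4 ⊕ ℤ/4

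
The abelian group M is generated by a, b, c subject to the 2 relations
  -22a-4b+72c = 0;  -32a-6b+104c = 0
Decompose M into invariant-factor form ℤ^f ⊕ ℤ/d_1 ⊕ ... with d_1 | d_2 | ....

rank_ℚ(R)=2; free=3−2=1
SNF(R) diag = [2, 2] → torsion [2, 2]

Answer: M ≅ ℤ^1 ⊕ ℤ/2 ⊕ ℤ/2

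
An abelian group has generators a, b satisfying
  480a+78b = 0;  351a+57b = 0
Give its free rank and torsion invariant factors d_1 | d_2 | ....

Answer: M ≅ ℤ/3 ⊕ ℤ/6

Derivation:
rank_ℚ(R)=2; free=2−2=0
SNF(R) diag = [3, 6] → torsion [3, 6]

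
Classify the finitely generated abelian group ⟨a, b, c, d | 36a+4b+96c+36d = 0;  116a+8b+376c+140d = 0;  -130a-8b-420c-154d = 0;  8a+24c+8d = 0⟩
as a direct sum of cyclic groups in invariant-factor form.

Answer: M ≅ ℤ/2 ⊕ ℤ/4 ⊕ ℤ/8 ⊕ ℤ/24

Derivation:
rank_ℚ(R)=4; free=4−4=0
SNF(R) diag = [2, 4, 8, 24] → torsion [2, 4, 8, 24]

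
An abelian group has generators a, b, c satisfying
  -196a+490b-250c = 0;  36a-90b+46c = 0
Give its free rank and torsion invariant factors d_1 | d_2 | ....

rank_ℚ(R)=2; free=3−2=1
SNF(R) diag = [2, 4] → torsion [2, 4]

Answer: M ≅ ℤ^1 ⊕ ℤ/2 ⊕ ℤ/4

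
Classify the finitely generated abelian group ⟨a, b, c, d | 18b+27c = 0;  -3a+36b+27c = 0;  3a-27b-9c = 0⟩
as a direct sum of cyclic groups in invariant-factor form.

rank_ℚ(R)=3; free=4−3=1
SNF(R) diag = [3, 9, 9] → torsion [3, 9, 9]

Answer: M ≅ ℤ^1 ⊕ ℤ/3 ⊕ ℤ/9 ⊕ ℤ/9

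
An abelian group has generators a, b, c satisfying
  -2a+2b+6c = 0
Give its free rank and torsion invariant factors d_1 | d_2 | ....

rank_ℚ(R)=1; free=3−1=2
SNF(R) diag = [2] → torsion [2]

Answer: M ≅ ℤ^2 ⊕ ℤ/2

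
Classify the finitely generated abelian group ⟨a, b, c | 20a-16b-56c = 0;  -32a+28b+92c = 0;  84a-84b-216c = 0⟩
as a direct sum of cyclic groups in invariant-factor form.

rank_ℚ(R)=3; free=3−3=0
SNF(R) diag = [4, 12, 36] → torsion [4, 12, 36]

Answer: M ≅ ℤ/4 ⊕ ℤ/12 ⊕ ℤ/36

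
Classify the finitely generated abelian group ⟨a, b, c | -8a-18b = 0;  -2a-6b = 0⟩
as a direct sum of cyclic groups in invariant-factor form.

rank_ℚ(R)=2; free=3−2=1
SNF(R) diag = [2, 6] → torsion [2, 6]

Answer: M ≅ ℤ^1 ⊕ ℤ/2 ⊕ ℤ/6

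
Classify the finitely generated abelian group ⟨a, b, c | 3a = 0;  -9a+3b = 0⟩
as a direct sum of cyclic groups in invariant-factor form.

rank_ℚ(R)=2; free=3−2=1
SNF(R) diag = [3, 3] → torsion [3, 3]

Answer: M ≅ ℤ^1 ⊕ ℤ/3 ⊕ ℤ/3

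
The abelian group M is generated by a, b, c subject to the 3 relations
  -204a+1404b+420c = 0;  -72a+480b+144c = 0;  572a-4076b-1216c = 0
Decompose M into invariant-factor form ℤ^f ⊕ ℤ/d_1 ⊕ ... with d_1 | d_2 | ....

rank_ℚ(R)=3; free=3−3=0
SNF(R) diag = [4, 12, 24] → torsion [4, 12, 24]

Answer: M ≅ ℤ/4 ⊕ ℤ/12 ⊕ ℤ/24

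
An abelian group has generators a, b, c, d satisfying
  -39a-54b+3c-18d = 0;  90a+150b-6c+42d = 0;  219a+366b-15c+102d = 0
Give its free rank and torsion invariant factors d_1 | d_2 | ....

rank_ℚ(R)=3; free=4−3=1
SNF(R) diag = [3, 6, 12] → torsion [3, 6, 12]

Answer: M ≅ ℤ^1 ⊕ ℤ/3 ⊕ ℤ/6 ⊕ ℤ/12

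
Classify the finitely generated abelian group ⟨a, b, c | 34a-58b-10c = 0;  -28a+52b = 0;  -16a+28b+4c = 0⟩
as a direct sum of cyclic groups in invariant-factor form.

Answer: M ≅ ℤ/2 ⊕ ℤ/4 ⊕ ℤ/12

Derivation:
rank_ℚ(R)=3; free=3−3=0
SNF(R) diag = [2, 4, 12] → torsion [2, 4, 12]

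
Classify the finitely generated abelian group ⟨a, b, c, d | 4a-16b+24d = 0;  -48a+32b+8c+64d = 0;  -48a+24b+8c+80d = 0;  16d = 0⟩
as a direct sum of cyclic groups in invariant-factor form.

Answer: M ≅ ℤ/4 ⊕ ℤ/8 ⊕ ℤ/8 ⊕ ℤ/16

Derivation:
rank_ℚ(R)=4; free=4−4=0
SNF(R) diag = [4, 8, 8, 16] → torsion [4, 8, 8, 16]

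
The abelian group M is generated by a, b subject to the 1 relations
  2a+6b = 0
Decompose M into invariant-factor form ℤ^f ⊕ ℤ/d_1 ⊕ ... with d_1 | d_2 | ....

Answer: M ≅ ℤ^1 ⊕ ℤ/2

Derivation:
rank_ℚ(R)=1; free=2−1=1
SNF(R) diag = [2] → torsion [2]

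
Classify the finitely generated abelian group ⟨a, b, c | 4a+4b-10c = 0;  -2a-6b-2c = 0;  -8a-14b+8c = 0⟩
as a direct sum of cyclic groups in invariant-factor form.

rank_ℚ(R)=3; free=3−3=0
SNF(R) diag = [2, 2, 6] → torsion [2, 2, 6]

Answer: M ≅ ℤ/2 ⊕ ℤ/2 ⊕ ℤ/6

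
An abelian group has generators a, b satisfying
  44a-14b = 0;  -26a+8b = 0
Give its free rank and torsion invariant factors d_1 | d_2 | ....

rank_ℚ(R)=2; free=2−2=0
SNF(R) diag = [2, 6] → torsion [2, 6]

Answer: M ≅ ℤ/2 ⊕ ℤ/6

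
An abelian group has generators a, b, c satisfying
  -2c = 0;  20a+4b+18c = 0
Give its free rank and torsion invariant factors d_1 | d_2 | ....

Answer: M ≅ ℤ^1 ⊕ ℤ/2 ⊕ ℤ/4

Derivation:
rank_ℚ(R)=2; free=3−2=1
SNF(R) diag = [2, 4] → torsion [2, 4]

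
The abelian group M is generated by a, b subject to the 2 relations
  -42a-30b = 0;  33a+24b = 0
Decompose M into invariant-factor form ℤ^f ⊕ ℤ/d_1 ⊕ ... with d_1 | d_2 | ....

Answer: M ≅ ℤ/3 ⊕ ℤ/6

Derivation:
rank_ℚ(R)=2; free=2−2=0
SNF(R) diag = [3, 6] → torsion [3, 6]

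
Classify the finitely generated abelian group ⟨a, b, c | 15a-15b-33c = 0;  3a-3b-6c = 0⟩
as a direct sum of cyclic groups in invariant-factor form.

Answer: M ≅ ℤ^1 ⊕ ℤ/3 ⊕ ℤ/3

Derivation:
rank_ℚ(R)=2; free=3−2=1
SNF(R) diag = [3, 3] → torsion [3, 3]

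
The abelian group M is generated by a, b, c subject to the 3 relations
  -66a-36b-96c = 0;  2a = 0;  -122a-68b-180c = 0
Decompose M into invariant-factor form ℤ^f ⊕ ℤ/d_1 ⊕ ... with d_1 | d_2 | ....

Answer: M ≅ ℤ/2 ⊕ ℤ/4 ⊕ ℤ/12

Derivation:
rank_ℚ(R)=3; free=3−3=0
SNF(R) diag = [2, 4, 12] → torsion [2, 4, 12]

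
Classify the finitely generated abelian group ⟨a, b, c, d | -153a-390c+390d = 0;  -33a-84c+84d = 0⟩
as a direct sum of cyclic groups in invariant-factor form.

Answer: M ≅ ℤ^2 ⊕ ℤ/3 ⊕ ℤ/6

Derivation:
rank_ℚ(R)=2; free=4−2=2
SNF(R) diag = [3, 6] → torsion [3, 6]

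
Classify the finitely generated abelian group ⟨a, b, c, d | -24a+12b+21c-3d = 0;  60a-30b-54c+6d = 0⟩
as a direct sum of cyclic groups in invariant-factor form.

rank_ℚ(R)=2; free=4−2=2
SNF(R) diag = [3, 6] → torsion [3, 6]

Answer: M ≅ ℤ^2 ⊕ ℤ/3 ⊕ ℤ/6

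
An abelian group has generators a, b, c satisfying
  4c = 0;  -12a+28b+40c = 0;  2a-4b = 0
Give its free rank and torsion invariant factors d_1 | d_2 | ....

rank_ℚ(R)=3; free=3−3=0
SNF(R) diag = [2, 4, 4] → torsion [2, 4, 4]

Answer: M ≅ ℤ/2 ⊕ ℤ/4 ⊕ ℤ/4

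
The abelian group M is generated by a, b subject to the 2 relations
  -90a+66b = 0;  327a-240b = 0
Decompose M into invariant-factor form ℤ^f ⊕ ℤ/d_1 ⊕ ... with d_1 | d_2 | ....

rank_ℚ(R)=2; free=2−2=0
SNF(R) diag = [3, 6] → torsion [3, 6]

Answer: M ≅ ℤ/3 ⊕ ℤ/6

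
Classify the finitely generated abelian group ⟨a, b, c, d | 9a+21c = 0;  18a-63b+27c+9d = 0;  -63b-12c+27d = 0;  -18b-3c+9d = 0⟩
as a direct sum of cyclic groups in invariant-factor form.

rank_ℚ(R)=4; free=4−4=0
SNF(R) diag = [3, 9, 9, 9] → torsion [3, 9, 9, 9]

Answer: M ≅ ℤ/3 ⊕ ℤ/9 ⊕ ℤ/9 ⊕ ℤ/9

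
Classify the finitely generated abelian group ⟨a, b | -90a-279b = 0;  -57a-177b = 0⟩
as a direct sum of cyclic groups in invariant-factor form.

rank_ℚ(R)=2; free=2−2=0
SNF(R) diag = [3, 9] → torsion [3, 9]

Answer: M ≅ ℤ/3 ⊕ ℤ/9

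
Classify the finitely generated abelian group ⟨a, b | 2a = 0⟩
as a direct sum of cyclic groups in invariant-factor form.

rank_ℚ(R)=1; free=2−1=1
SNF(R) diag = [2] → torsion [2]

Answer: M ≅ ℤ^1 ⊕ ℤ/2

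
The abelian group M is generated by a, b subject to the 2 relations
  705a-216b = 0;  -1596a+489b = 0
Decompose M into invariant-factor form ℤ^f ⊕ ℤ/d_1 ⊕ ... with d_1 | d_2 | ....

Answer: M ≅ ℤ/3 ⊕ ℤ/3

Derivation:
rank_ℚ(R)=2; free=2−2=0
SNF(R) diag = [3, 3] → torsion [3, 3]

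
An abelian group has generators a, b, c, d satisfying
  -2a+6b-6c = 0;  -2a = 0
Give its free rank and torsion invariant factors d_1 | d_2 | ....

Answer: M ≅ ℤ^2 ⊕ ℤ/2 ⊕ ℤ/6

Derivation:
rank_ℚ(R)=2; free=4−2=2
SNF(R) diag = [2, 6] → torsion [2, 6]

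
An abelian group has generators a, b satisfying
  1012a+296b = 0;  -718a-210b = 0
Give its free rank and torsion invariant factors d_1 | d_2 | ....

Answer: M ≅ ℤ/2 ⊕ ℤ/4

Derivation:
rank_ℚ(R)=2; free=2−2=0
SNF(R) diag = [2, 4] → torsion [2, 4]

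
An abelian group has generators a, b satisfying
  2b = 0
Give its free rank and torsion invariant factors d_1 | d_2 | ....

rank_ℚ(R)=1; free=2−1=1
SNF(R) diag = [2] → torsion [2]

Answer: M ≅ ℤ^1 ⊕ ℤ/2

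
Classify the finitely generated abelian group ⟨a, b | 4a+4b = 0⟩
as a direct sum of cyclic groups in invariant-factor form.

rank_ℚ(R)=1; free=2−1=1
SNF(R) diag = [4] → torsion [4]

Answer: M ≅ ℤ^1 ⊕ ℤ/4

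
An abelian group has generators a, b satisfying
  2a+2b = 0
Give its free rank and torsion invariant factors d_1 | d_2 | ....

Answer: M ≅ ℤ^1 ⊕ ℤ/2

Derivation:
rank_ℚ(R)=1; free=2−1=1
SNF(R) diag = [2] → torsion [2]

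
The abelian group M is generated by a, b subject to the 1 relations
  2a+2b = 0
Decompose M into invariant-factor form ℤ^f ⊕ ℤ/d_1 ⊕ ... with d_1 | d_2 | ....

Answer: M ≅ ℤ^1 ⊕ ℤ/2

Derivation:
rank_ℚ(R)=1; free=2−1=1
SNF(R) diag = [2] → torsion [2]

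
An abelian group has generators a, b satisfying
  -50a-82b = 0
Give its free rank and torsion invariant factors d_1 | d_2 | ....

Answer: M ≅ ℤ^1 ⊕ ℤ/2

Derivation:
rank_ℚ(R)=1; free=2−1=1
SNF(R) diag = [2] → torsion [2]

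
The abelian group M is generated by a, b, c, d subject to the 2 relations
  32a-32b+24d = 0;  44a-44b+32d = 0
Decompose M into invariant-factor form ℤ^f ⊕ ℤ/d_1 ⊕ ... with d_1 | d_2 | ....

Answer: M ≅ ℤ^2 ⊕ ℤ/4 ⊕ ℤ/8

Derivation:
rank_ℚ(R)=2; free=4−2=2
SNF(R) diag = [4, 8] → torsion [4, 8]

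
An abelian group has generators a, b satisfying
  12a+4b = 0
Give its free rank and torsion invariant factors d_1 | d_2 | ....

Answer: M ≅ ℤ^1 ⊕ ℤ/4

Derivation:
rank_ℚ(R)=1; free=2−1=1
SNF(R) diag = [4] → torsion [4]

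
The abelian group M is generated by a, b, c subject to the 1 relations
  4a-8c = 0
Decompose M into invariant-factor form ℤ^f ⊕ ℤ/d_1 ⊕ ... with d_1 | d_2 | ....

rank_ℚ(R)=1; free=3−1=2
SNF(R) diag = [4] → torsion [4]

Answer: M ≅ ℤ^2 ⊕ ℤ/4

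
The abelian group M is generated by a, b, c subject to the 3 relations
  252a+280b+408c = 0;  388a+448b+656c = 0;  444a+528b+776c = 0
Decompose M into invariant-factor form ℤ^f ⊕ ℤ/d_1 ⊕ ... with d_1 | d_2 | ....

rank_ℚ(R)=3; free=3−3=0
SNF(R) diag = [4, 8, 8] → torsion [4, 8, 8]

Answer: M ≅ ℤ/4 ⊕ ℤ/8 ⊕ ℤ/8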